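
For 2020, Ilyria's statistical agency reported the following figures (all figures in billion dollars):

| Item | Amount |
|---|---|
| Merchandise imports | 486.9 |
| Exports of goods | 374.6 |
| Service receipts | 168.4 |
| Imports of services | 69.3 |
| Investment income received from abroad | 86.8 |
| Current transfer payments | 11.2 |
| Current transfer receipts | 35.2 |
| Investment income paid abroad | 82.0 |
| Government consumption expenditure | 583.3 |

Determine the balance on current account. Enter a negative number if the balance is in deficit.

Goods balance = 374.6 - 486.9 = -112.3
Services balance = 168.4 - 69.3 = 99.1
Trade balance (goods + services) = -112.3 + 99.1 = -13.2
Net primary income = 86.8 - 82.0 = 4.8
Net secondary income = 35.2 - 11.2 = 24.0
Current account = -13.2 + 4.8 + 24.0 = 15.6

15.6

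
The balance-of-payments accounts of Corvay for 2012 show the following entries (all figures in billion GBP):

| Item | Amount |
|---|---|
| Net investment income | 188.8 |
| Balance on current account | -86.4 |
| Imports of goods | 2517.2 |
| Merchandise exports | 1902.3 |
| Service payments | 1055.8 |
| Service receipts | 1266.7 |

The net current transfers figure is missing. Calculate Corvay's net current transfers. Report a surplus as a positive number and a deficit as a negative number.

128.8

Current account = goods balance + services balance + net primary income + net secondary income
Sum of the known components = -215.2
Net current transfers = CA - (known components) = -86.4 - (-215.2) = 128.8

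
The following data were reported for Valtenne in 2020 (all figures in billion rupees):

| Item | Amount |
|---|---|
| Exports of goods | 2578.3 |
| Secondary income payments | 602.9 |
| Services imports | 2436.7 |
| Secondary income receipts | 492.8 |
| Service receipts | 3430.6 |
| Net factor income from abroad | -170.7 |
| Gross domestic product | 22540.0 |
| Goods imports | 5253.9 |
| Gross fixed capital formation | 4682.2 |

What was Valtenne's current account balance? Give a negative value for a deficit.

Goods balance = 2578.3 - 5253.9 = -2675.6
Services balance = 3430.6 - 2436.7 = 993.9
Trade balance (goods + services) = -2675.6 + 993.9 = -1681.7
Net primary income = -170.7
Net secondary income = 492.8 - 602.9 = -110.1
Current account = -1681.7 + (-170.7) + (-110.1) = -1962.5

-1962.5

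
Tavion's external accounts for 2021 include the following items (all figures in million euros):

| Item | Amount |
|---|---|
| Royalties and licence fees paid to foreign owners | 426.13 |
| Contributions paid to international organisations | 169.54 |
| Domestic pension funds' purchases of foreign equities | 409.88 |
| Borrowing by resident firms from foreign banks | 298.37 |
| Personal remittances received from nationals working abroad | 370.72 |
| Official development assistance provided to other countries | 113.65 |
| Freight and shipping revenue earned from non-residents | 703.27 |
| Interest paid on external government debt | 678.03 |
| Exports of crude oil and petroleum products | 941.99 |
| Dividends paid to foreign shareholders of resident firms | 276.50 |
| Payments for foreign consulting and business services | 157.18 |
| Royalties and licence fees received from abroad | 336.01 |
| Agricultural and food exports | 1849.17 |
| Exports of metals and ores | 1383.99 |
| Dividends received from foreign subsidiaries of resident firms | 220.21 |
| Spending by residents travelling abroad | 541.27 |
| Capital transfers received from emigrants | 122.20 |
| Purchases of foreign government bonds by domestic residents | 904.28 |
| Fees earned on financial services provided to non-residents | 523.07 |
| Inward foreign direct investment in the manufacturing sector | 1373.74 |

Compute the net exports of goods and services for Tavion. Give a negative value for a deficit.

4612.92

Goods: 941.99 + 1849.17 + 1383.99 = 4175.15
Services: -541.27 + 336.01 + 703.27 - 426.13 + 523.07 - 157.18 = 437.77
Trade balance = 4175.15 + 437.77 = 4612.92
(Excluded from the trade balance — secondary income: contributions paid to international organisations 169.54, personal remittances received from nationals working abroad 370.72, official development assistance provided to other countries 113.65; financial account: domestic pension funds' purchases of foreign equities 409.88, borrowing by resident firms from foreign banks 298.37, purchases of foreign government bonds by domestic residents 904.28, inward foreign direct investment in the manufacturing sector 1373.74; primary income: interest paid on external government debt 678.03, dividends paid to foreign shareholders of resident firms 276.50, dividends received from foreign subsidiaries of resident firms 220.21; capital account: capital transfers received from emigrants 122.20.)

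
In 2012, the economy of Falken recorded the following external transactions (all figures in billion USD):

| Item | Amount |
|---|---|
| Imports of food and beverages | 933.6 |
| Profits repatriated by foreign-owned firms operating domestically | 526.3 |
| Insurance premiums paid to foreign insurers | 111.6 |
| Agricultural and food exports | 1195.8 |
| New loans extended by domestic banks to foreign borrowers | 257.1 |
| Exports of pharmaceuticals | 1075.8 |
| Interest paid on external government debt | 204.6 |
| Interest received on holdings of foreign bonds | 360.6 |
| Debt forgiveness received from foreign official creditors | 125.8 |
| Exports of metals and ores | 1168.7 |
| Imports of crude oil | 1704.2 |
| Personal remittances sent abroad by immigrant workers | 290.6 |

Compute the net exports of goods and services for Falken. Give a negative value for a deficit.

Goods: -933.6 + 1195.8 + 1168.7 - 1704.2 + 1075.8 = 802.5
Services: -111.6
Trade balance = 802.5 + (-111.6) = 690.9
(Excluded from the trade balance — primary income: profits repatriated by foreign-owned firms operating domestically 526.3, interest paid on external government debt 204.6, interest received on holdings of foreign bonds 360.6; financial account: new loans extended by domestic banks to foreign borrowers 257.1; capital account: debt forgiveness received from foreign official creditors 125.8; secondary income: personal remittances sent abroad by immigrant workers 290.6.)

690.9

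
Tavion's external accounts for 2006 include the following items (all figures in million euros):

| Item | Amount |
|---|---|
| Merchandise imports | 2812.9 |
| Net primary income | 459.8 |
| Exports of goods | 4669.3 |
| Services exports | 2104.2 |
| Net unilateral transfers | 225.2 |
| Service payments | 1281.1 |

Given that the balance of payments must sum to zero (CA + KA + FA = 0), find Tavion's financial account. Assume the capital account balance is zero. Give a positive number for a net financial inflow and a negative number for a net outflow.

Goods balance = 4669.3 - 2812.9 = 1856.4
Services balance = 2104.2 - 1281.1 = 823.1
Trade balance (goods + services) = 1856.4 + 823.1 = 2679.5
Net primary income = 459.8
Net secondary income = 225.2
Current account = 2679.5 + 459.8 + 225.2 = 3364.5
Financial account = -(3364.5) = -3364.5

-3364.5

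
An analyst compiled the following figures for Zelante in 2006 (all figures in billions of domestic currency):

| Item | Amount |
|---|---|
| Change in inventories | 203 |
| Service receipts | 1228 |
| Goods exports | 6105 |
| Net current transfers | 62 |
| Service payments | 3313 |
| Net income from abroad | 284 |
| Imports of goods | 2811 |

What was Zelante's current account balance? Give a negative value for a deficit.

1555

Goods balance = 6105 - 2811 = 3294
Services balance = 1228 - 3313 = -2085
Trade balance (goods + services) = 3294 + (-2085) = 1209
Net primary income = 284
Net secondary income = 62
Current account = 1209 + 284 + 62 = 1555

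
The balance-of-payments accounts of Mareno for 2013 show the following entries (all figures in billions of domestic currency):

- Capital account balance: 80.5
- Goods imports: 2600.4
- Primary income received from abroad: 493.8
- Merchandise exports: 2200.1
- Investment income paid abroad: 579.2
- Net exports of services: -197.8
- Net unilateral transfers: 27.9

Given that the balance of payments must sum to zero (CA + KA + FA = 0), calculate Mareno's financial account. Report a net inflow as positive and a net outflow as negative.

Goods balance = 2200.1 - 2600.4 = -400.3
Services balance = -197.8
Trade balance (goods + services) = -400.3 + (-197.8) = -598.1
Net primary income = 493.8 - 579.2 = -85.4
Net secondary income = 27.9
Current account = -598.1 + (-85.4) + 27.9 = -655.6
Financial account = -(-655.6 + 80.5) = 575.1

575.1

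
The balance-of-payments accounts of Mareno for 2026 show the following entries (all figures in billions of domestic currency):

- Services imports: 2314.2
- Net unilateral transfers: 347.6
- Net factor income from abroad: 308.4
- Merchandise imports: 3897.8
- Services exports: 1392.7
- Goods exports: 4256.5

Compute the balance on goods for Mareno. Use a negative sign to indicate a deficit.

Goods balance = 4256.5 - 3897.8 = 358.7

358.7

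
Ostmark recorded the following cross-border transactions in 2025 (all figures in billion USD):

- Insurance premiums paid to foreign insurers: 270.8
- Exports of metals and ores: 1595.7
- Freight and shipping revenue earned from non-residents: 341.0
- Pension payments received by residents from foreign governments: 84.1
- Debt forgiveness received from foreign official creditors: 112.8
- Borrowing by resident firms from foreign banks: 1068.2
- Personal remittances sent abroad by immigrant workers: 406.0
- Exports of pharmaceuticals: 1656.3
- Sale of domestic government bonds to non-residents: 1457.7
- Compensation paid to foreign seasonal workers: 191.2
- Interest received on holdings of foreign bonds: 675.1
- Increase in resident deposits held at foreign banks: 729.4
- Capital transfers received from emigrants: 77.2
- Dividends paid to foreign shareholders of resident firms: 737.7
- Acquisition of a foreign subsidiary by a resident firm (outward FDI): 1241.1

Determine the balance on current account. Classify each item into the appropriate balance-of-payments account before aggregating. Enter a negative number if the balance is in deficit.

2746.5

Goods: 1656.3 + 1595.7 = 3252.0
Services: -270.8 + 341.0 = 70.2
Primary income: -191.2 - 737.7 + 675.1 = -253.8
Secondary income: -406.0 + 84.1 = -321.9
Current account = 3252.0 + 70.2 + (-253.8) + (-321.9) = 2746.5
(Excluded from the current account — capital account: debt forgiveness received from foreign official creditors 112.8, capital transfers received from emigrants 77.2; financial account: borrowing by resident firms from foreign banks 1068.2, sale of domestic government bonds to non-residents 1457.7, increase in resident deposits held at foreign banks 729.4, acquisition of a foreign subsidiary by a resident firm (outward FDI) 1241.1.)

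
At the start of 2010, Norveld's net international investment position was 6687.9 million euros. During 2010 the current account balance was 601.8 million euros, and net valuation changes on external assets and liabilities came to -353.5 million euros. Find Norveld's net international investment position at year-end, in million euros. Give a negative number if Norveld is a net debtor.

Change in NIIP = current account + net valuation change = 601.8 + (-353.5) = 248.3
End-of-year NIIP = 6687.9 + 248.3 = 6936.2

6936.2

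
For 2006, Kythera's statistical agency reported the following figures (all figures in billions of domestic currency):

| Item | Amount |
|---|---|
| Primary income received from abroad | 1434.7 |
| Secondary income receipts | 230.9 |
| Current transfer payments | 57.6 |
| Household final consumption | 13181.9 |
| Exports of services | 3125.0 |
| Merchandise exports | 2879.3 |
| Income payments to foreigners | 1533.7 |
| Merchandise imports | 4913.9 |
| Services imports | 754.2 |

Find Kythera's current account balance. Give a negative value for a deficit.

410.5

Goods balance = 2879.3 - 4913.9 = -2034.6
Services balance = 3125.0 - 754.2 = 2370.8
Trade balance (goods + services) = -2034.6 + 2370.8 = 336.2
Net primary income = 1434.7 - 1533.7 = -99.0
Net secondary income = 230.9 - 57.6 = 173.3
Current account = 336.2 + (-99.0) + 173.3 = 410.5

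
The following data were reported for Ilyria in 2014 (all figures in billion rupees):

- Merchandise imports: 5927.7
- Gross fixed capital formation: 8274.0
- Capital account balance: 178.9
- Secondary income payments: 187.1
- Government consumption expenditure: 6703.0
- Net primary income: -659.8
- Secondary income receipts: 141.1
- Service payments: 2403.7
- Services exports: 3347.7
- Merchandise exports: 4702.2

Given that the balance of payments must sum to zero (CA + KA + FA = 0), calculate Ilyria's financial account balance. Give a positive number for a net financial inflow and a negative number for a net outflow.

Goods balance = 4702.2 - 5927.7 = -1225.5
Services balance = 3347.7 - 2403.7 = 944.0
Trade balance (goods + services) = -1225.5 + 944.0 = -281.5
Net primary income = -659.8
Net secondary income = 141.1 - 187.1 = -46.0
Current account = -281.5 + (-659.8) + (-46.0) = -987.3
Financial account = -(-987.3 + 178.9) = 808.4

808.4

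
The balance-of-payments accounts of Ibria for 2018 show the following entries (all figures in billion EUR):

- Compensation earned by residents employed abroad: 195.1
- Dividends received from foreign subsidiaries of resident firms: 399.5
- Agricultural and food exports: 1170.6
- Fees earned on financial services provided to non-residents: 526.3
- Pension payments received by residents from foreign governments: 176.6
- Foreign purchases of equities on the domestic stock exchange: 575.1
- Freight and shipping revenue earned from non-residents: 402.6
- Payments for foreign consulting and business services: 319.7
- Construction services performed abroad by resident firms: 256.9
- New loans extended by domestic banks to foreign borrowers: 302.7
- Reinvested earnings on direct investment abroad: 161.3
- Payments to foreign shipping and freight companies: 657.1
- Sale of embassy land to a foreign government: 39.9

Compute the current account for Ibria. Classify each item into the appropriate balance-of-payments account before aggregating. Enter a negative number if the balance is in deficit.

2312.1

Goods: 1170.6
Services: -319.7 + 402.6 + 256.9 - 657.1 + 526.3 = 209.0
Primary income: 161.3 + 195.1 + 399.5 = 755.9
Secondary income: 176.6
Current account = 1170.6 + 209.0 + 755.9 + 176.6 = 2312.1
(Excluded from the current account — financial account: foreign purchases of equities on the domestic stock exchange 575.1, new loans extended by domestic banks to foreign borrowers 302.7; capital account: sale of embassy land to a foreign government 39.9.)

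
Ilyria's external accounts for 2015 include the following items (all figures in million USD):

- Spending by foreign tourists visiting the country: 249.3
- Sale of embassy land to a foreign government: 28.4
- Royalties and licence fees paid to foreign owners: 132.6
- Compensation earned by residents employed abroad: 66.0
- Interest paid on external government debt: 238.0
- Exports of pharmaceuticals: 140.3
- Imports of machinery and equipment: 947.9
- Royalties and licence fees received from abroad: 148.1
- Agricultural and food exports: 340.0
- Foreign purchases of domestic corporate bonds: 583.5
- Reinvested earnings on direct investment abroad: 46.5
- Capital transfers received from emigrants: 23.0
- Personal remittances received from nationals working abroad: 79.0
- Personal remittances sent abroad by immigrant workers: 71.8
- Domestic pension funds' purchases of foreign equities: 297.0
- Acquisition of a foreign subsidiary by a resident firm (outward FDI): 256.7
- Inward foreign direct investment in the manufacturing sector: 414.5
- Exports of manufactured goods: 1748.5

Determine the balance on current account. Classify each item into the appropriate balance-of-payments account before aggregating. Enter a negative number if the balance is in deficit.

Goods: 1748.5 - 947.9 + 340.0 + 140.3 = 1280.9
Services: -132.6 + 249.3 + 148.1 = 264.8
Primary income: 46.5 + 66.0 - 238.0 = -125.5
Secondary income: -71.8 + 79.0 = 7.2
Current account = 1280.9 + 264.8 + (-125.5) + 7.2 = 1427.4
(Excluded from the current account — capital account: sale of embassy land to a foreign government 28.4, capital transfers received from emigrants 23.0; financial account: foreign purchases of domestic corporate bonds 583.5, domestic pension funds' purchases of foreign equities 297.0, acquisition of a foreign subsidiary by a resident firm (outward FDI) 256.7, inward foreign direct investment in the manufacturing sector 414.5.)

1427.4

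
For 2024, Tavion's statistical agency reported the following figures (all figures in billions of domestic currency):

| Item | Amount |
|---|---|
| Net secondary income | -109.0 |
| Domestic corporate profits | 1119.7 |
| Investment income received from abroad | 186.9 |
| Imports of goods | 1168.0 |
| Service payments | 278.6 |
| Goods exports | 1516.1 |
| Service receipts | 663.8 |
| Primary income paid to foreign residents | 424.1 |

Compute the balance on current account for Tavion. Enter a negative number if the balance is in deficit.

Goods balance = 1516.1 - 1168.0 = 348.1
Services balance = 663.8 - 278.6 = 385.2
Trade balance (goods + services) = 348.1 + 385.2 = 733.3
Net primary income = 186.9 - 424.1 = -237.2
Net secondary income = -109.0
Current account = 733.3 + (-237.2) + (-109.0) = 387.1

387.1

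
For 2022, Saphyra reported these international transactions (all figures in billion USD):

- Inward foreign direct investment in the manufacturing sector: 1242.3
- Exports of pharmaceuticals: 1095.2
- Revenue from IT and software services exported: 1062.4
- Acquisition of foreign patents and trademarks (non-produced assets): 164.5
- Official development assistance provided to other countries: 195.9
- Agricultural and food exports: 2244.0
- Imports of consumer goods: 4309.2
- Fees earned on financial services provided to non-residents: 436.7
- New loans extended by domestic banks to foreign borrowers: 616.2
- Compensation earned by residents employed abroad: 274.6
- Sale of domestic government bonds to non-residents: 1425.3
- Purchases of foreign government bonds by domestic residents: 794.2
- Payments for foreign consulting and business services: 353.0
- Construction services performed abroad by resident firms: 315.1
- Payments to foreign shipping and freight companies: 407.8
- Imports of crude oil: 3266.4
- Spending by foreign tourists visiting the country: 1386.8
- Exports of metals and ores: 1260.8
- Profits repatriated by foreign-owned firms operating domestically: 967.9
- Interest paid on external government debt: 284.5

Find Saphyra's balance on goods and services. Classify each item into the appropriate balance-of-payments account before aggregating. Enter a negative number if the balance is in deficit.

-535.4

Goods: 2244.0 - 3266.4 + 1260.8 - 4309.2 + 1095.2 = -2975.6
Services: 315.1 - 353.0 - 407.8 + 1062.4 + 436.7 + 1386.8 = 2440.2
Trade balance = -2975.6 + 2440.2 = -535.4
(Excluded from the trade balance — financial account: inward foreign direct investment in the manufacturing sector 1242.3, new loans extended by domestic banks to foreign borrowers 616.2, sale of domestic government bonds to non-residents 1425.3, purchases of foreign government bonds by domestic residents 794.2; capital account: acquisition of foreign patents and trademarks (non-produced assets) 164.5; secondary income: official development assistance provided to other countries 195.9; primary income: compensation earned by residents employed abroad 274.6, profits repatriated by foreign-owned firms operating domestically 967.9, interest paid on external government debt 284.5.)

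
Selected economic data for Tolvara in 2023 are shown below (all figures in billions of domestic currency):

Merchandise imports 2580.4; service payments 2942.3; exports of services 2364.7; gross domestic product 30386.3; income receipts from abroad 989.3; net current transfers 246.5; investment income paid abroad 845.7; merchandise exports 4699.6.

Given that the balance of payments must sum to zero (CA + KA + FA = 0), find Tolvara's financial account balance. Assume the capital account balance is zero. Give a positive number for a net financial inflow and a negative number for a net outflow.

Goods balance = 4699.6 - 2580.4 = 2119.2
Services balance = 2364.7 - 2942.3 = -577.6
Trade balance (goods + services) = 2119.2 + (-577.6) = 1541.6
Net primary income = 989.3 - 845.7 = 143.6
Net secondary income = 246.5
Current account = 1541.6 + 143.6 + 246.5 = 1931.7
Financial account = -(1931.7) = -1931.7

-1931.7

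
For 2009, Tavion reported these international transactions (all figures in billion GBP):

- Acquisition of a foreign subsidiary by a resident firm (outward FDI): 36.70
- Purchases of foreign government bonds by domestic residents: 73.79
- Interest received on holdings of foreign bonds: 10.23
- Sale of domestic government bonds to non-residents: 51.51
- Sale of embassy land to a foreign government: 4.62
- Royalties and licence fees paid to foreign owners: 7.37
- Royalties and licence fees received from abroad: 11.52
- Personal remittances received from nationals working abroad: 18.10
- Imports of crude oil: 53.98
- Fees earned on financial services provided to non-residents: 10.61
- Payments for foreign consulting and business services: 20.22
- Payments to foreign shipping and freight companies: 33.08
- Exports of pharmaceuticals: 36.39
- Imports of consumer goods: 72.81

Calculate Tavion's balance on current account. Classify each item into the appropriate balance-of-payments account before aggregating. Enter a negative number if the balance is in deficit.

-100.61

Goods: -53.98 - 72.81 + 36.39 = -90.40
Services: -20.22 + 10.61 - 33.08 + 11.52 - 7.37 = -38.54
Primary income: 10.23
Secondary income: 18.10
Current account = (-90.40) + (-38.54) + 10.23 + 18.10 = -100.61
(Excluded from the current account — financial account: acquisition of a foreign subsidiary by a resident firm (outward FDI) 36.70, purchases of foreign government bonds by domestic residents 73.79, sale of domestic government bonds to non-residents 51.51; capital account: sale of embassy land to a foreign government 4.62.)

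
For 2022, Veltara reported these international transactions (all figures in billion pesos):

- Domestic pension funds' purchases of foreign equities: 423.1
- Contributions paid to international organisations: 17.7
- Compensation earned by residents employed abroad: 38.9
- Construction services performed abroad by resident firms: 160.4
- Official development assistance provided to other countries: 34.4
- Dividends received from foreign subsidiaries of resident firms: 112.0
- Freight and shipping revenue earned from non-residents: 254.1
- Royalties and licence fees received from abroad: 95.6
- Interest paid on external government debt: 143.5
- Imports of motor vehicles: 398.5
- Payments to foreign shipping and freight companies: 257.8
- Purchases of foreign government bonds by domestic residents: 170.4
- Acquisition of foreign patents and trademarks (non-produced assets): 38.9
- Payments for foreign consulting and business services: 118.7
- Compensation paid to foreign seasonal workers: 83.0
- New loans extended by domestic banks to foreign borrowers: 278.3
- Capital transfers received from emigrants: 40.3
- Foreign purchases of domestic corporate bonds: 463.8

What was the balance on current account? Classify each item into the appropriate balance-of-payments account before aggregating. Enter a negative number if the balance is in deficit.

-392.6

Goods: -398.5
Services: 95.6 - 257.8 + 160.4 + 254.1 - 118.7 = 133.6
Primary income: -83.0 + 112.0 - 143.5 + 38.9 = -75.6
Secondary income: -17.7 - 34.4 = -52.1
Current account = (-398.5) + 133.6 + (-75.6) + (-52.1) = -392.6
(Excluded from the current account — financial account: domestic pension funds' purchases of foreign equities 423.1, purchases of foreign government bonds by domestic residents 170.4, new loans extended by domestic banks to foreign borrowers 278.3, foreign purchases of domestic corporate bonds 463.8; capital account: acquisition of foreign patents and trademarks (non-produced assets) 38.9, capital transfers received from emigrants 40.3.)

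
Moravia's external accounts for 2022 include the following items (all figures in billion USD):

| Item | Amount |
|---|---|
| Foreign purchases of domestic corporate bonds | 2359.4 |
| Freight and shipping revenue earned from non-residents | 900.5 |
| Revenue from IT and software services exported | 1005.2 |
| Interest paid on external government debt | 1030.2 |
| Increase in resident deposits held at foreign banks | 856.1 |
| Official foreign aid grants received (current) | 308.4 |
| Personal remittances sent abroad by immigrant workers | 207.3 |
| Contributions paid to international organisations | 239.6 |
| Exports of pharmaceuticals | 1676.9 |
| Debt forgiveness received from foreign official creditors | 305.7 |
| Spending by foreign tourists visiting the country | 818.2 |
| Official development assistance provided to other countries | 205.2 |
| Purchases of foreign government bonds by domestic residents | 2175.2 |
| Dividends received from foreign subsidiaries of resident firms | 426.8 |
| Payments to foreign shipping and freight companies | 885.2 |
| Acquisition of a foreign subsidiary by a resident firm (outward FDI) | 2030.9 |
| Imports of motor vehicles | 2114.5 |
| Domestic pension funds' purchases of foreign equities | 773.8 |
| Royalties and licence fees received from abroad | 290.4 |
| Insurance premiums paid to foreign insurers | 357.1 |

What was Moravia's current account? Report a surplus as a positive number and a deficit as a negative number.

Goods: -2114.5 + 1676.9 = -437.6
Services: 900.5 - 885.2 + 1005.2 + 818.2 + 290.4 - 357.1 = 1772.0
Primary income: -1030.2 + 426.8 = -603.4
Secondary income: 308.4 - 205.2 - 207.3 - 239.6 = -343.7
Current account = (-437.6) + 1772.0 + (-603.4) + (-343.7) = 387.3
(Excluded from the current account — financial account: foreign purchases of domestic corporate bonds 2359.4, increase in resident deposits held at foreign banks 856.1, purchases of foreign government bonds by domestic residents 2175.2, acquisition of a foreign subsidiary by a resident firm (outward FDI) 2030.9, domestic pension funds' purchases of foreign equities 773.8; capital account: debt forgiveness received from foreign official creditors 305.7.)

387.3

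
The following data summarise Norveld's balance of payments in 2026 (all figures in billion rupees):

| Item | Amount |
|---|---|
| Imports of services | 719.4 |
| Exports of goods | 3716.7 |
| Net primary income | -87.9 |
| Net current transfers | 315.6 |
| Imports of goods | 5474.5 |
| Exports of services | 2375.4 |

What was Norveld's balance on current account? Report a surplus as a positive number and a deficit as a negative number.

Goods balance = 3716.7 - 5474.5 = -1757.8
Services balance = 2375.4 - 719.4 = 1656.0
Trade balance (goods + services) = -1757.8 + 1656.0 = -101.8
Net primary income = -87.9
Net secondary income = 315.6
Current account = -101.8 + (-87.9) + 315.6 = 125.9

125.9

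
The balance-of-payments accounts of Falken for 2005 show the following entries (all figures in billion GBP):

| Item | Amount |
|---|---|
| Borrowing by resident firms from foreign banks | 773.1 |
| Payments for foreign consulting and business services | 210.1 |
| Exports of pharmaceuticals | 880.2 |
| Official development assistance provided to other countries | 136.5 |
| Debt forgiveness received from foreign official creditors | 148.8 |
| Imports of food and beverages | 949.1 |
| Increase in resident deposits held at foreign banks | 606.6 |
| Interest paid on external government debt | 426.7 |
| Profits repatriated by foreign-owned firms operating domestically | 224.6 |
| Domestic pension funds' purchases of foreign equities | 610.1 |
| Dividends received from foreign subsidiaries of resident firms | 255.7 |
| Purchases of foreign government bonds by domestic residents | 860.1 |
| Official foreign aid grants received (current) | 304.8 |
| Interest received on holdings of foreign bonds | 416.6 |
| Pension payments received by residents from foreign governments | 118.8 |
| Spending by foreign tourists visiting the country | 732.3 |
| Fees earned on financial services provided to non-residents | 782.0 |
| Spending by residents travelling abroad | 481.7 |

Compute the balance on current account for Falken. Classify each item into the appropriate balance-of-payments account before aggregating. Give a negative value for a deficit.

1061.7

Goods: 880.2 - 949.1 = -68.9
Services: -210.1 - 481.7 + 782.0 + 732.3 = 822.5
Primary income: 255.7 - 224.6 - 426.7 + 416.6 = 21.0
Secondary income: 304.8 + 118.8 - 136.5 = 287.1
Current account = (-68.9) + 822.5 + 21.0 + 287.1 = 1061.7
(Excluded from the current account — financial account: borrowing by resident firms from foreign banks 773.1, increase in resident deposits held at foreign banks 606.6, domestic pension funds' purchases of foreign equities 610.1, purchases of foreign government bonds by domestic residents 860.1; capital account: debt forgiveness received from foreign official creditors 148.8.)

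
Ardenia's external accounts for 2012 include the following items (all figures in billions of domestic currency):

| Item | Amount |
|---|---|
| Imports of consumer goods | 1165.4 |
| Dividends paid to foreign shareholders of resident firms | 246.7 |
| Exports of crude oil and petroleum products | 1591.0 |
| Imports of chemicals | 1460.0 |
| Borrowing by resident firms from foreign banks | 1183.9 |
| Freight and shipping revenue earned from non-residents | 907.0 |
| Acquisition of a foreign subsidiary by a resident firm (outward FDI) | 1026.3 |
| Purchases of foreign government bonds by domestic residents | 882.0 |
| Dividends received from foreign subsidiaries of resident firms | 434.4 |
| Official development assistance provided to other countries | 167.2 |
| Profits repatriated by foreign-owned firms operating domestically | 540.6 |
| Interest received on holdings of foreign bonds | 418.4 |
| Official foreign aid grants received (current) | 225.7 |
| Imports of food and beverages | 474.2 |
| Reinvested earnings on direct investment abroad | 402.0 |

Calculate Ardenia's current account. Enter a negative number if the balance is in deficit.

-75.6

Goods: -1165.4 + 1591.0 - 1460.0 - 474.2 = -1508.6
Services: 907.0
Primary income: -540.6 + 418.4 - 246.7 + 402.0 + 434.4 = 467.5
Secondary income: -167.2 + 225.7 = 58.5
Current account = (-1508.6) + 907.0 + 467.5 + 58.5 = -75.6
(Excluded from the current account — financial account: borrowing by resident firms from foreign banks 1183.9, acquisition of a foreign subsidiary by a resident firm (outward FDI) 1026.3, purchases of foreign government bonds by domestic residents 882.0.)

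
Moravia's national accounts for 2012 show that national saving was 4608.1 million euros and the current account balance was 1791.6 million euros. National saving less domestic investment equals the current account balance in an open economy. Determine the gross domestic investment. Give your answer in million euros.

2816.5

S - I = CA (net lending to the rest of the world).
I = S - CA = 4608.1 - 1791.6 = 2816.5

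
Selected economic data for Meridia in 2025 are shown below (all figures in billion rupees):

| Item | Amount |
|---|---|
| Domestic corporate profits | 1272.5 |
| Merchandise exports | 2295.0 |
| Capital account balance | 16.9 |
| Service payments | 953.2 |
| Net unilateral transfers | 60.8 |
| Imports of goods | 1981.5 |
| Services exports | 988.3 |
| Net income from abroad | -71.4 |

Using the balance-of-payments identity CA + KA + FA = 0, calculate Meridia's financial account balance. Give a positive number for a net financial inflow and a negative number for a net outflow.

-354.9

Goods balance = 2295.0 - 1981.5 = 313.5
Services balance = 988.3 - 953.2 = 35.1
Trade balance (goods + services) = 313.5 + 35.1 = 348.6
Net primary income = -71.4
Net secondary income = 60.8
Current account = 348.6 + (-71.4) + 60.8 = 338.0
Financial account = -(338.0 + 16.9) = -354.9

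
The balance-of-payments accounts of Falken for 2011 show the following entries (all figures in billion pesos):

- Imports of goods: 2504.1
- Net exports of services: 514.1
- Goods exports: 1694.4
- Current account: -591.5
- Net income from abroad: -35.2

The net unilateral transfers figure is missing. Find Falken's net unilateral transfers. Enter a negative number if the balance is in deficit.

-260.7

Current account = goods balance + services balance + net primary income + net secondary income
Sum of the known components = -330.8
Net unilateral transfers = CA - (known components) = -591.5 - (-330.8) = -260.7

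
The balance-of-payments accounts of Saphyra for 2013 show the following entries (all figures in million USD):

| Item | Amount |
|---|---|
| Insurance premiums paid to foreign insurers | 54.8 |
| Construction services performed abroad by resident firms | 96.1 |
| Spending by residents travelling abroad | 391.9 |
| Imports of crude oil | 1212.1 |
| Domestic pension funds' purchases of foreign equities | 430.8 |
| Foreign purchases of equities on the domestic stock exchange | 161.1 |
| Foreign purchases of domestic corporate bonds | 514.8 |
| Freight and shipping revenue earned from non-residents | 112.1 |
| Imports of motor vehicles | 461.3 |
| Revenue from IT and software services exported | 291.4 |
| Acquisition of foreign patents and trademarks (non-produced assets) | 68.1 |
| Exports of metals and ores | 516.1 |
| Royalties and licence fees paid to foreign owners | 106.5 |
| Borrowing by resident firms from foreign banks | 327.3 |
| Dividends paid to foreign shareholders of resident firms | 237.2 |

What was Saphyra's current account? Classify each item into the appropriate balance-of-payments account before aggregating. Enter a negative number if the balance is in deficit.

Goods: -461.3 + 516.1 - 1212.1 = -1157.3
Services: -54.8 + 96.1 - 391.9 + 112.1 - 106.5 + 291.4 = -53.6
Primary income: -237.2
Current account = (-1157.3) + (-53.6) + (-237.2) = -1448.1
(Excluded from the current account — financial account: domestic pension funds' purchases of foreign equities 430.8, foreign purchases of equities on the domestic stock exchange 161.1, foreign purchases of domestic corporate bonds 514.8, borrowing by resident firms from foreign banks 327.3; capital account: acquisition of foreign patents and trademarks (non-produced assets) 68.1.)

-1448.1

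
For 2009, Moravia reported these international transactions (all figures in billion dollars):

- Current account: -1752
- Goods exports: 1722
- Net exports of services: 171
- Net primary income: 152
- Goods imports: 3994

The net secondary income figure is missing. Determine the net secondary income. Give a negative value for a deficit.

197

Current account = goods balance + services balance + net primary income + net secondary income
Sum of the known components = -1949
Net secondary income = CA - (known components) = -1752 - (-1949) = 197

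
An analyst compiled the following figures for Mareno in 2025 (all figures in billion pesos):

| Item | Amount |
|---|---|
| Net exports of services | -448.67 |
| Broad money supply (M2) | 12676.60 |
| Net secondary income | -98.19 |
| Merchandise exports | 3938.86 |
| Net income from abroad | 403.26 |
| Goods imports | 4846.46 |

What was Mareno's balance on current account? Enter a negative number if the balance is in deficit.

Goods balance = 3938.86 - 4846.46 = -907.60
Services balance = -448.67
Trade balance (goods + services) = -907.60 + (-448.67) = -1356.27
Net primary income = 403.26
Net secondary income = -98.19
Current account = -1356.27 + 403.26 + (-98.19) = -1051.20

-1051.20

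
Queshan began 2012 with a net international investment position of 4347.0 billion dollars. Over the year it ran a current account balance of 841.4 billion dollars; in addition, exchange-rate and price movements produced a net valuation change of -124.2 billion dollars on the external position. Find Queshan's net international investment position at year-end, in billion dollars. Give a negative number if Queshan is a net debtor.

5064.2

Change in NIIP = current account + net valuation change = 841.4 + (-124.2) = 717.2
End-of-year NIIP = 4347.0 + 717.2 = 5064.2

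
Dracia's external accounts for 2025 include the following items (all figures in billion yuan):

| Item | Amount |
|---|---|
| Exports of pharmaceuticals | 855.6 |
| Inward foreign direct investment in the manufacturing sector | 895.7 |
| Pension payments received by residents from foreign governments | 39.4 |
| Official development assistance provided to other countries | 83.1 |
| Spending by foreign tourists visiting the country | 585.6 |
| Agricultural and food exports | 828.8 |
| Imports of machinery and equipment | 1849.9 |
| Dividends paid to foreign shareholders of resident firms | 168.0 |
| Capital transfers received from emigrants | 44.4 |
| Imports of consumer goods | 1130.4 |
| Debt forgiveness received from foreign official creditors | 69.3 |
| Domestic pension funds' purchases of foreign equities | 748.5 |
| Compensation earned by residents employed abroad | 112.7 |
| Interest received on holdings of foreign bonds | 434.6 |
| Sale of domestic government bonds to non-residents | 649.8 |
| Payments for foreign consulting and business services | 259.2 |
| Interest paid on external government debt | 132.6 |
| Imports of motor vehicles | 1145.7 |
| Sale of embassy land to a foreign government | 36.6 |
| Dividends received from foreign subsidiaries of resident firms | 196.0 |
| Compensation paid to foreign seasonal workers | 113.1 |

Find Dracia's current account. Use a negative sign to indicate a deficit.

-1829.3

Goods: -1849.9 - 1145.7 - 1130.4 + 855.6 + 828.8 = -2441.6
Services: -259.2 + 585.6 = 326.4
Primary income: 112.7 - 113.1 - 132.6 - 168.0 + 196.0 + 434.6 = 329.6
Secondary income: -83.1 + 39.4 = -43.7
Current account = (-2441.6) + 326.4 + 329.6 + (-43.7) = -1829.3
(Excluded from the current account — financial account: inward foreign direct investment in the manufacturing sector 895.7, domestic pension funds' purchases of foreign equities 748.5, sale of domestic government bonds to non-residents 649.8; capital account: capital transfers received from emigrants 44.4, debt forgiveness received from foreign official creditors 69.3, sale of embassy land to a foreign government 36.6.)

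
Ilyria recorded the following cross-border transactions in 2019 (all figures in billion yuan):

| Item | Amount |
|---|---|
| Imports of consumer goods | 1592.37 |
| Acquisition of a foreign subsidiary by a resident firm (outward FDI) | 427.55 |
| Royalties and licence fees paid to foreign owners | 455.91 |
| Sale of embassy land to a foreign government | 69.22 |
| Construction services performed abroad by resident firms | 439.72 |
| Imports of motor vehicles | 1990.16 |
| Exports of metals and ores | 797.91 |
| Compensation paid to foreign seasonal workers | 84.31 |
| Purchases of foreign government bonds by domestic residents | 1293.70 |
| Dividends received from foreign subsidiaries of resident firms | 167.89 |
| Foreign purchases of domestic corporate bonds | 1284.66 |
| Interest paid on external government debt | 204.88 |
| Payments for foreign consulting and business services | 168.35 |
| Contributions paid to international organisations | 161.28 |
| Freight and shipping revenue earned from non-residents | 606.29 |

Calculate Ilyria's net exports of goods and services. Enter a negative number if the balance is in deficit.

Goods: -1592.37 + 797.91 - 1990.16 = -2784.62
Services: -455.91 + 606.29 + 439.72 - 168.35 = 421.75
Trade balance = -2784.62 + 421.75 = -2362.87
(Excluded from the trade balance — financial account: acquisition of a foreign subsidiary by a resident firm (outward FDI) 427.55, purchases of foreign government bonds by domestic residents 1293.70, foreign purchases of domestic corporate bonds 1284.66; capital account: sale of embassy land to a foreign government 69.22; primary income: compensation paid to foreign seasonal workers 84.31, dividends received from foreign subsidiaries of resident firms 167.89, interest paid on external government debt 204.88; secondary income: contributions paid to international organisations 161.28.)

-2362.87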